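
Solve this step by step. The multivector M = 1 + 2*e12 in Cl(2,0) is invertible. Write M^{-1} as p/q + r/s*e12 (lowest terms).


M = 1 + 2*e12, where e12^2 = -1.
Since M commutes with its reverse ~M = a - b*e12, M * ~M = a^2 - b^2*e12^2 = a^2 + b^2.
So M^{-1} = ~M / (a^2 + b^2) = (a - b*e12)/(a^2 + b^2).
a^2 + b^2 = 1 + 4 = 5
Scalar part = 1/5 = 1/5
Bivector coeff = -2/5 = -2/5
M^{-1} = 1/5 - 2/5*e12


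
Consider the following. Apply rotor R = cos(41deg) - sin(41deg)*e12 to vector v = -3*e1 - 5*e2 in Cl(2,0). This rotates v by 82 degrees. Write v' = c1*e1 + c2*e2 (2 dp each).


Rotor R = cos(41deg) - sin(41deg)*e12
Rotation angle theta = 2 * 41 = 82 degrees
v' = R*v*~R rotates v by theta.
cos(82deg) = 0.1392, sin(82deg) = 0.9903
v'_1 = -3*cos(82deg) - (-5)*sin(82deg)
= -3*0.1392 - (-5)*0.9903
= 4.53
v'_2 = -3*sin(82deg) + (-5)*cos(82deg)
= -3*0.9903 + (-5)*0.1392
= -3.67
v' = 4.53*e1 - 3.67*e2


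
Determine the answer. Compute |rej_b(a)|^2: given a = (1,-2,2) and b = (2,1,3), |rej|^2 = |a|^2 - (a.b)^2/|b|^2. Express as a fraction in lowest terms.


|a|^2 = 1^2 + (-2)^2 + 2^2 = 9
|b|^2 = 2^2 + 1^2 + 3^2 = 14
a . b = 1*2 + (-2)*1 + 2*3 = 6
(a.b)^2 = 6^2 = 36
|rej|^2 = 9 - 36/14
= (126 - 36)/14
= 90/14
In lowest terms: 45/7


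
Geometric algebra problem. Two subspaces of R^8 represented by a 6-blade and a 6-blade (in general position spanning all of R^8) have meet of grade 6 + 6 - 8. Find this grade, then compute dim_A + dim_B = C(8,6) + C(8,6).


Meet grade = grade(A) + grade(B) - n
= 6 + 6 - 8 = 4
C(8,6) = 28
C(8,6) = 28
dim_A + dim_B = 28 + 28 = 56


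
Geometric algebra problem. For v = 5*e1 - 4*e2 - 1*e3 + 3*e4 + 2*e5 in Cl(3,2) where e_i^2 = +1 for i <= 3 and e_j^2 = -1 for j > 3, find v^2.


v^2 = sum of c_i^2 * e_i^2
Positive signature terms (e_i^2 = +1): 5^2 + (-4)^2 + (-1)^2 = 42
Negative signature terms (e_j^2 = -1): 3^2 + 2^2 = 13
v^2 = 42 - 13 = 29


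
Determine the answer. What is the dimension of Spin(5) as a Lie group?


Spin(n) double-covers SO(n); both have Lie algebra so(n) of dimension n(n-1)/2.
n = 5
n(n-1) = 5 * 4 = 20
dim Spin(5) = 20/2 = 10


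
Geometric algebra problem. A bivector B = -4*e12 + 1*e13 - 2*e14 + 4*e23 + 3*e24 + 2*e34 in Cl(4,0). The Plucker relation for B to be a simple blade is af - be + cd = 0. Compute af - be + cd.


Plucker relation: af - be + cd
a*f = (-4)*2 = -8
b*e = 1*3 = 3
c*d = (-2)*4 = -8
af - be + cd = -8 - 3 + (-8)
= -19


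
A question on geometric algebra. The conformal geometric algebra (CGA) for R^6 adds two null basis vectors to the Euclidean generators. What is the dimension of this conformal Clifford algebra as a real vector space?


The conformal model of R^6 uses Cl(7,1): the 6 Euclidean generators plus two extra orthogonal generators e+ (e+^2 = +1) and e- (e-^2 = -1), from which the null vectors e0, einf are built.
Number of generators m = 6 + 2 = 8.
dim Cl(p,q) = 2^m = 2^8 = 256


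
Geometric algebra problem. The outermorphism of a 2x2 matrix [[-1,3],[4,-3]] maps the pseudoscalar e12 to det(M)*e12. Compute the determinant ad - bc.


The outermorphism of a linear map f sends e1^e2 to f(e1)^f(e2).
f(e1) = -1*e1 + 4*e2
f(e2) = 3*e1 - 3*e2
f(e1) ^ f(e2) = (-1*e1 + 4*e2) ^ (3*e1 - 3*e2)
= (-1)*(-3)*e12 + 4*3*e21
= (3 - 12)*e12
= -9*e12
Coefficient = -9


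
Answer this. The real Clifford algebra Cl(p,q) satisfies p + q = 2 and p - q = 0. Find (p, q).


We need p + q = 2 and p - q = 0.
Adding: 2p = 2 + 0 = 2, so p = 1.
Then q = 2 - 1 = 1.
(p, q) = (1, 1)


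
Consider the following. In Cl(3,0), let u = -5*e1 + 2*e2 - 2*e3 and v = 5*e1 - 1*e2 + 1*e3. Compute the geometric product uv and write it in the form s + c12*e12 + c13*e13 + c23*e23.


In Cl(3,0): e_i^2 = 1, e_ie_j = -e_je_i for i != j.
Scalar part = u . v = (-5)*5 + 2*(-1) + (-2)*1
= -25 + (-2) + (-2) = -29
e12 coeff = (-5)*(-1) - 2*5 = 5 - 10 = -5
e13 coeff = (-5)*1 - (-2)*5 = -5 - (-10) = 5
e23 coeff = 2*1 - (-2)*(-1) = 2 - 2 = 0
uv = -29 - 5*e12 + 5*e13 + 0*e23


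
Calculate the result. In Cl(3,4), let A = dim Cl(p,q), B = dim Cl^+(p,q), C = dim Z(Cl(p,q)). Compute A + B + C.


n = 3 + 4 = 7
Total dim = 2^7 = 128
Even subalgebra dim = 2^6 = 64
n is odd, so center dim = 2
Sum = 128 + 64 + 2 = 194


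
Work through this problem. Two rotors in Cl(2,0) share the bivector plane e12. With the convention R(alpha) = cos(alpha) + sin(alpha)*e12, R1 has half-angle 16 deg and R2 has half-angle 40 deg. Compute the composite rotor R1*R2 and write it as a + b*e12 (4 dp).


Same-plane rotors commute and their half-angles add:
R1*R2 = cos(a1 + a2) + sin(a1 + a2)*e12.
a1 + a2 = 16 + 40 = 56 deg
cos(56 deg) = 0.5592
sin(56 deg) = 0.8290
R1*R2 = 0.5592 + 0.8290*e12


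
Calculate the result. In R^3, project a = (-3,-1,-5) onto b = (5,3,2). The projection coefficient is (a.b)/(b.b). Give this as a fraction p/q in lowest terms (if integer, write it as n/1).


Projection coefficient = (a . b) / (b . b)
a . b = (-3)*5 + (-1)*3 + (-5)*2
= -15 + (-3) + (-10) = -28
b . b = 5^2 + 3^2 + 2^2
= 25 + 9 + 4 = 38
Coefficient = -28/38
In lowest terms: -14/19


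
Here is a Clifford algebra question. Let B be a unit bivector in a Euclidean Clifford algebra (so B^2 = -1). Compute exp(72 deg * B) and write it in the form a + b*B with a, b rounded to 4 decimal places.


For a unit bivector B with B^2 = -1, the exponential series gives
e^(theta*B) = cos(theta) + sin(theta)*B (the GA analogue of Euler's formula).
theta = 72 degrees = 1.256637 rad
cos(72 deg) = 0.3090
sin(72 deg) = 0.9511
exp(theta*B) = 0.3090 + 0.9511*B


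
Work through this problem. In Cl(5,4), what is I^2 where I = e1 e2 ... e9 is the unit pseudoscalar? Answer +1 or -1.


The pseudoscalar I = e1...e_n (product of all n generators) of Cl(p,q) satisfies I^2 = (-1)^(q + n(n-1)/2).
p = 5, q = 4, n = p + q = 9
n(n-1)/2 = 9 * 8 / 2 = 36
Exponent = q + n(n-1)/2 = 4 + 36 = 40
I^2 = (-1)^40 = +1


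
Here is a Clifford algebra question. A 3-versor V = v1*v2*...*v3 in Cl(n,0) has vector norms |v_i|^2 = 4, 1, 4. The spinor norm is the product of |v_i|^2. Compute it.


Spinor norm N(V) = |v1|^2 * |v2|^2 * ... * |v3|^2
= 4 * 1 * 4
Running product: 4, 4, 16
N(V) = 16


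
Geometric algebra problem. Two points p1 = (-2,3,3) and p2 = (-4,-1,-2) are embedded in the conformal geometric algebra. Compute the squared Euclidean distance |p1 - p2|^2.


p1 - p2 = (2, 4, 5)
|p1 - p2|^2 = 2^2 + 4^2 + 5^2
= 4 + 16 + 25
= 45


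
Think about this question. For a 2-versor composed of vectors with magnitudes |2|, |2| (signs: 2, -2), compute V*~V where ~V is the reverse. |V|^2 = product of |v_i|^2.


Each vector v_i has |v_i|^2 = s_i^2
Squared scales: 2^2 = 4, (-2)^2 = 4
|V|^2 = 4 * 4
= 16


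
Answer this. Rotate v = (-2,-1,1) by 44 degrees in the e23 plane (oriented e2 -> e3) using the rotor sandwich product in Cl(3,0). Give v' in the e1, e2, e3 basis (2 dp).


Rotor R = cos(22deg) - sin(22deg)*e23
Rotation angle theta = 2 * 22 = 44 degrees in the e23 plane (e2 -> e3).
The component perpendicular to the plane (e1) is invariant: v'_1 = v1 = -2.00
cos(44deg) = 0.7193, sin(44deg) = 0.6947
v'_2 = v2*cos(theta) - v3*sin(theta) = -1*0.7193 - 1*0.6947 = -1.41
v'_3 = v2*sin(theta) + v3*cos(theta) = -1*0.6947 + 1*0.7193 = 0.02
v' = -2.00*e1 - 1.41*e2 + 0.02*e3


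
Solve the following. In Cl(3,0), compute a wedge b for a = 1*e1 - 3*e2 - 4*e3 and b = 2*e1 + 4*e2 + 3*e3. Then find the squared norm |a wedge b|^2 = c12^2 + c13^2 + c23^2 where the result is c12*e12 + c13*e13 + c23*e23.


a wedge b = (a1*b2 - a2*b1)*e12 + (a1*b3 - a3*b1)*e13 + (a2*b3 - a3*b2)*e23
e12 coeff: 1*4 - (-3)*2 = 4 - (-6) = 10
e13 coeff: 1*3 - (-4)*2 = 3 - (-8) = 11
e23 coeff: (-3)*3 - (-4)*4 = -9 - (-16) = 7
|a wedge b|^2 = 10^2 + 11^2 + 7^2
= 100 + 121 + 49
= 270


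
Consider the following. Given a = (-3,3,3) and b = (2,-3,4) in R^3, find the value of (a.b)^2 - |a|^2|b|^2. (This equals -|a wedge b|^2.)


a . b = (-3)*2 + 3*(-3) + 3*4
= -6 + (-9) + 12 = -3
|a|^2 = (-3)^2 + 3^2 + 3^2 = 27
|b|^2 = 2^2 + (-3)^2 + 4^2 = 29
(a.b)^2 = (-3)^2 = 9
|a|^2 * |b|^2 = 27 * 29 = 783
Result = 9 - 783 = -774


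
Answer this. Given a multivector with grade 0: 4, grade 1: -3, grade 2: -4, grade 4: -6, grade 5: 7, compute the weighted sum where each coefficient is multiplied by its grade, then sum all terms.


Grade-weighted sum = sum of grade_k * coefficient_k
0*4 = 0
1*(-3) = -3
2*(-4) = -8
4*(-6) = -24
5*7 = 35
Total = 0 + (-3) + (-8) + (-24) + 35 = 0


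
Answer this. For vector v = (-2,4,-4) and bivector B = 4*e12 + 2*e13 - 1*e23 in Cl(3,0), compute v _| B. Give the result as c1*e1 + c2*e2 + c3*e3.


Left contraction v _| B = <vB>_1 (grade-1 part of the geometric product vB).
Using e1_|e12 = e2, e2_|e12 = -e1, e1_|e13 = e3, e3_|e13 = -e1, e2_|e23 = e3, e3_|e23 = -e2:
e1 coeff: -v2*b12 - v3*b13 = -(4)*(4) - (-4)*(2) = -8
e2 coeff: v1*b12 - v3*b23 = (-2)*(4) - (-4)*(-1) = -12
e3 coeff: v1*b13 + v2*b23 = (-2)*(2) + (4)*(-1) = -8
v _| B = -8*e1 - 12*e2 - 8*e3


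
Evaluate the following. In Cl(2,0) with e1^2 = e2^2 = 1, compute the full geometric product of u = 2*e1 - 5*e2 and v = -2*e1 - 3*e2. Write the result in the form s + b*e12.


Expand: (2*e1 - 5*e2)(-2*e1 - 3*e2)
= 2*(-2)*e1e1 + 2*(-3)*e1e2 + (-5)*(-2)*e2e1 + (-5)*(-3)*e2e2
Using e1^2 = e2^2 = 1, e2e1 = -e1e2:
Scalar part s = 2*(-2) + (-5)*(-3) = -4 + 15 = 11
Bivector part b = 2*(-3) - (-5)*(-2) = -6 - 10 = -16
uv = 11 - 16*e12


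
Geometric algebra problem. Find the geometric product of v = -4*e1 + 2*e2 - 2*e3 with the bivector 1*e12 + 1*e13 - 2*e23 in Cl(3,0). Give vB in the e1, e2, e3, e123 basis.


vB has grade-1 (vector) and grade-3 (trivector) parts: vB = (v _| B) + (v ^ B).
Vector part <vB>_1:
  e1: -v2*b12 - v3*b13 = -(2)*(1) - (-2)*(1) = 0
  e2: v1*b12 - v3*b23 = (-4)*(1) - (-2)*(-2) = -8
  e3: v1*b13 + v2*b23 = (-4)*(1) + (2)*(-2) = -8
Trivector part <vB>_3:
  e123: v1*b23 - v2*b13 + v3*b12 = (-4)*(-2) - (2)*(1) + (-2)*(1) = 4
vB = 0*e1 - 8*e2 - 8*e3 + 4*e123


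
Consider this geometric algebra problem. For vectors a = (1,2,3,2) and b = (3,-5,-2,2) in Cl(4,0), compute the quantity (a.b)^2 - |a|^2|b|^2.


a . b = 1*3 + 2*(-5) + 3*(-2) + 2*2
= 3 + (-10) + (-6) + 4 = -9
|a|^2 = 1^2 + 2^2 + 3^2 + 2^2 = 18
|b|^2 = 3^2 + (-5)^2 + (-2)^2 + 2^2 = 42
(a.b)^2 = (-9)^2 = 81
|a|^2 * |b|^2 = 18 * 42 = 756
Result = 81 - 756 = -675


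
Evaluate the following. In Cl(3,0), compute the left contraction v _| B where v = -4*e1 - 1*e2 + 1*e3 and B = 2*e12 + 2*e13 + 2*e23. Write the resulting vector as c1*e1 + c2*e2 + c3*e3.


Left contraction v _| B = <vB>_1 (grade-1 part of the geometric product vB).
Using e1_|e12 = e2, e2_|e12 = -e1, e1_|e13 = e3, e3_|e13 = -e1, e2_|e23 = e3, e3_|e23 = -e2:
e1 coeff: -v2*b12 - v3*b13 = -(-1)*(2) - (1)*(2) = 0
e2 coeff: v1*b12 - v3*b23 = (-4)*(2) - (1)*(2) = -10
e3 coeff: v1*b13 + v2*b23 = (-4)*(2) + (-1)*(2) = -10
v _| B = 0*e1 - 10*e2 - 10*e3


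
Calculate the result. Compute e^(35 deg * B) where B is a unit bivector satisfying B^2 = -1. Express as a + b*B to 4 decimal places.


For a unit bivector B with B^2 = -1, the exponential series gives
e^(theta*B) = cos(theta) + sin(theta)*B (the GA analogue of Euler's formula).
theta = 35 degrees = 0.610865 rad
cos(35 deg) = 0.8192
sin(35 deg) = 0.5736
exp(theta*B) = 0.8192 + 0.5736*B


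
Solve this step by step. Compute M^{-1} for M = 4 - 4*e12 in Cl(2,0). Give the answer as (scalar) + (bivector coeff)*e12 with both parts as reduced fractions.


M = 4 - 4*e12, where e12^2 = -1.
Since M commutes with its reverse ~M = a - b*e12, M * ~M = a^2 - b^2*e12^2 = a^2 + b^2.
So M^{-1} = ~M / (a^2 + b^2) = (a - b*e12)/(a^2 + b^2).
a^2 + b^2 = 16 + 16 = 32
Scalar part = 4/32 = 1/8
Bivector coeff = 4/32 = 1/8
M^{-1} = 1/8 + 1/8*e12


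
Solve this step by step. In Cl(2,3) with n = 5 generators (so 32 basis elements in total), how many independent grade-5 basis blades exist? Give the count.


Number of grade-k basis blades in Cl(p,q) with n = p + q is C(n, k).
n = 2 + 3 = 5
C(5, 5) = 5! / (5! * 0!)
= 120 / (120 * 1)
= 1


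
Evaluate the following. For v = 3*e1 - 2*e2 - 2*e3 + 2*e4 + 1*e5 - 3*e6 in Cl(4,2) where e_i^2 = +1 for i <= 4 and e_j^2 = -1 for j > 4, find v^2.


v^2 = sum of c_i^2 * e_i^2
Positive signature terms (e_i^2 = +1): 3^2 + (-2)^2 + (-2)^2 + 2^2 = 21
Negative signature terms (e_j^2 = -1): 1^2 + (-3)^2 = 10
v^2 = 21 - 10 = 11


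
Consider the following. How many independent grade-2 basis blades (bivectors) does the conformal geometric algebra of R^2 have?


The conformal model of R^2 uses Cl(3,1) with m = 2 + 2 = 4 generators.
Number of grade-2 blades = C(m, 2) = C(4, 2)
= 4*3/2 = 6


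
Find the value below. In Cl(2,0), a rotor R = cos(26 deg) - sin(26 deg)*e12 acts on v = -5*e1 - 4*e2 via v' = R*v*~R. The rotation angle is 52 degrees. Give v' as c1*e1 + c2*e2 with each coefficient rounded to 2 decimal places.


Rotor R = cos(26deg) - sin(26deg)*e12
Rotation angle theta = 2 * 26 = 52 degrees
v' = R*v*~R rotates v by theta.
cos(52deg) = 0.6157, sin(52deg) = 0.7880
v'_1 = -5*cos(52deg) - (-4)*sin(52deg)
= -5*0.6157 - (-4)*0.7880
= 0.07
v'_2 = -5*sin(52deg) + (-4)*cos(52deg)
= -5*0.7880 + (-4)*0.6157
= -6.40
v' = 0.07*e1 - 6.40*e2


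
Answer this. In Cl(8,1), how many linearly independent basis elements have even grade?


Even subalgebra dimension = 2^(n-1)
n = 8 + 1 = 9
2^(9 - 1) = 2^8 = 256
Verification: sum of C(9,k) for even k = 1 + 36 + 126 + 84 + 9 = 256
Result = 256


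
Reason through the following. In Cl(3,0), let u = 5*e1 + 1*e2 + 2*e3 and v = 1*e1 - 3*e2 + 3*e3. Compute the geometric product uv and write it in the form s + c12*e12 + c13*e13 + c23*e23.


In Cl(3,0): e_i^2 = 1, e_ie_j = -e_je_i for i != j.
Scalar part = u . v = 5*1 + 1*(-3) + 2*3
= 5 + (-3) + 6 = 8
e12 coeff = 5*(-3) - 1*1 = -15 - 1 = -16
e13 coeff = 5*3 - 2*1 = 15 - 2 = 13
e23 coeff = 1*3 - 2*(-3) = 3 - (-6) = 9
uv = 8 - 16*e12 + 13*e13 + 9*e23


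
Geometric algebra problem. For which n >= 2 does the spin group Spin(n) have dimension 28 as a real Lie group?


dim Spin(n) = dim so(n) = n(n-1)/2.
Solve n(n-1)/2 = 28, i.e. n^2 - n - 56 = 0.
Discriminant = 1 + 8*28 = 225
n = (1 + sqrt(225))/2 = (1 + 15)/2 = 8


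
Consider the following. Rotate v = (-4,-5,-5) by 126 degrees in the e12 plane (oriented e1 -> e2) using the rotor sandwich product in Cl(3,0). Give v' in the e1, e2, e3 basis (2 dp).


Rotor R = cos(63deg) - sin(63deg)*e12
Rotation angle theta = 2 * 63 = 126 degrees in the e12 plane (e1 -> e2).
The component perpendicular to the plane (e3) is invariant: v'_3 = v3 = -5.00
cos(126deg) = -0.5878, sin(126deg) = 0.8090
v'_1 = v1*cos(theta) - v2*sin(theta) = -4*(-0.5878) - (-5)*0.8090 = 6.40
v'_2 = v1*sin(theta) + v2*cos(theta) = -4*0.8090 + (-5)*(-0.5878) = -0.30
v' = 6.40*e1 - 0.30*e2 - 5.00*e3


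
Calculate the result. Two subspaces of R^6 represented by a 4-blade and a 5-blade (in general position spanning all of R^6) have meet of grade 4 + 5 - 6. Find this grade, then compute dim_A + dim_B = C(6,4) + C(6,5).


Meet grade = grade(A) + grade(B) - n
= 4 + 5 - 6 = 3
C(6,4) = 15
C(6,5) = 6
dim_A + dim_B = 15 + 6 = 21


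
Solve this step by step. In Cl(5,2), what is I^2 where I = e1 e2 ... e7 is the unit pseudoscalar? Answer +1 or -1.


The pseudoscalar I = e1...e_n (product of all n generators) of Cl(p,q) satisfies I^2 = (-1)^(q + n(n-1)/2).
p = 5, q = 2, n = p + q = 7
n(n-1)/2 = 7 * 6 / 2 = 21
Exponent = q + n(n-1)/2 = 2 + 21 = 23
I^2 = (-1)^23 = -1


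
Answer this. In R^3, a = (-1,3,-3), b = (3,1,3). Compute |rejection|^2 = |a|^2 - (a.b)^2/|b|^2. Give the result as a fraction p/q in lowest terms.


|a|^2 = (-1)^2 + 3^2 + (-3)^2 = 19
|b|^2 = 3^2 + 1^2 + 3^2 = 19
a . b = (-1)*3 + 3*1 + (-3)*3 = -9
(a.b)^2 = (-9)^2 = 81
|rej|^2 = 19 - 81/19
= (361 - 81)/19
= 280/19
In lowest terms: 280/19


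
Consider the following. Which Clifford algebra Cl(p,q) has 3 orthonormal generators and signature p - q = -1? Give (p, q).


We need p + q = 3 and p - q = -1.
Adding: 2p = 3 + (-1) = 2, so p = 1.
Then q = 3 - 1 = 2.
(p, q) = (1, 2)


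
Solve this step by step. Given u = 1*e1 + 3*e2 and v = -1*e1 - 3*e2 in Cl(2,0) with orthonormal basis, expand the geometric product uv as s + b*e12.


Expand: (1*e1 + 3*e2)(-1*e1 - 3*e2)
= 1*(-1)*e1e1 + 1*(-3)*e1e2 + 3*(-1)*e2e1 + 3*(-3)*e2e2
Using e1^2 = e2^2 = 1, e2e1 = -e1e2:
Scalar part s = 1*(-1) + 3*(-3) = -1 + (-9) = -10
Bivector part b = 1*(-3) - 3*(-1) = -3 - (-3) = 0
uv = -10 + 0*e12


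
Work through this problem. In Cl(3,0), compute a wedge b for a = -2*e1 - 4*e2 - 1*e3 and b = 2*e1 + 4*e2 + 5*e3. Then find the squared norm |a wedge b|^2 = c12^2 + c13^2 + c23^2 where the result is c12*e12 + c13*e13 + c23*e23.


a wedge b = (a1*b2 - a2*b1)*e12 + (a1*b3 - a3*b1)*e13 + (a2*b3 - a3*b2)*e23
e12 coeff: (-2)*4 - (-4)*2 = -8 - (-8) = 0
e13 coeff: (-2)*5 - (-1)*2 = -10 - (-2) = -8
e23 coeff: (-4)*5 - (-1)*4 = -20 - (-4) = -16
|a wedge b|^2 = 0^2 + (-8)^2 + (-16)^2
= 0 + 64 + 256
= 320


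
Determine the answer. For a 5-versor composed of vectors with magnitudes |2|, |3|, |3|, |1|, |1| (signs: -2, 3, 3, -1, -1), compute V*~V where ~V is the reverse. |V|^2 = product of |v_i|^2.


Each vector v_i has |v_i|^2 = s_i^2
Squared scales: (-2)^2 = 4, 3^2 = 9, 3^2 = 9, (-1)^2 = 1, (-1)^2 = 1
|V|^2 = 4 * 9 * 9 * 1 * 1
= 324


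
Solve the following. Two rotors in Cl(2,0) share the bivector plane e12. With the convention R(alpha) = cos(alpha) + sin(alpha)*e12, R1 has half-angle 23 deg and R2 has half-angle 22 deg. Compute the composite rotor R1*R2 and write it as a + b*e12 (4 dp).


Same-plane rotors commute and their half-angles add:
R1*R2 = cos(a1 + a2) + sin(a1 + a2)*e12.
a1 + a2 = 23 + 22 = 45 deg
cos(45 deg) = 0.7071
sin(45 deg) = 0.7071
R1*R2 = 0.7071 + 0.7071*e12


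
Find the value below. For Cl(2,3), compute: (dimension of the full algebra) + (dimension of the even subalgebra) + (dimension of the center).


n = 2 + 3 = 5
Total dim = 2^5 = 32
Even subalgebra dim = 2^4 = 16
n is odd, so center dim = 2
Sum = 32 + 16 + 2 = 50


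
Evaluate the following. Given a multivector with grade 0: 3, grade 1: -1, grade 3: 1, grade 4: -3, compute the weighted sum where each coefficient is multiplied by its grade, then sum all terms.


Grade-weighted sum = sum of grade_k * coefficient_k
0*3 = 0
1*(-1) = -1
3*1 = 3
4*(-3) = -12
Total = 0 + (-1) + 3 + (-12) = -10


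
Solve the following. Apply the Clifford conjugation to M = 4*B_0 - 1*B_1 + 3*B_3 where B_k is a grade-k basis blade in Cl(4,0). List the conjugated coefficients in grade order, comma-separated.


Clifford conjugate sign for grade k: (-1)^(k(k+1)/2)
Grade 0: (-1)^(0*1/2) = (-1)^0 = 1, coeff 4 -> 4
Grade 1: (-1)^(1*2/2) = (-1)^1 = -1, coeff -1 -> 1
Grade 3: (-1)^(3*4/2) = (-1)^6 = 1, coeff 3 -> 3
Conjugated coefficients: 4, 1, 3


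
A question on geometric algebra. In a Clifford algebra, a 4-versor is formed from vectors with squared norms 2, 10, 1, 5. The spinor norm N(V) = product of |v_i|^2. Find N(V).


Spinor norm N(V) = |v1|^2 * |v2|^2 * ... * |v4|^2
= 2 * 10 * 1 * 5
Running product: 2, 20, 20, 100
N(V) = 100


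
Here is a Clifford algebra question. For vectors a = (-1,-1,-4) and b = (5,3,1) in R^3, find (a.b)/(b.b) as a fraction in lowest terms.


Projection coefficient = (a . b) / (b . b)
a . b = (-1)*5 + (-1)*3 + (-4)*1
= -5 + (-3) + (-4) = -12
b . b = 5^2 + 3^2 + 1^2
= 25 + 9 + 1 = 35
Coefficient = -12/35
In lowest terms: -12/35


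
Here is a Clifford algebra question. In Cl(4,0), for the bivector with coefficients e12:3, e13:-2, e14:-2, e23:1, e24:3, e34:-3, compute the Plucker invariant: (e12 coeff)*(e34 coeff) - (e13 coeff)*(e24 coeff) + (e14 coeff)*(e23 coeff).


Plucker relation: af - be + cd
a*f = 3*(-3) = -9
b*e = (-2)*3 = -6
c*d = (-2)*1 = -2
af - be + cd = -9 - (-6) + (-2)
= -5


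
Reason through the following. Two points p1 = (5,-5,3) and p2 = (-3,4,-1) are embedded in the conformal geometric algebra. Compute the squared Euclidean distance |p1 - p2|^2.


p1 - p2 = (8, -9, 4)
|p1 - p2|^2 = 8^2 + (-9)^2 + 4^2
= 64 + 81 + 16
= 161


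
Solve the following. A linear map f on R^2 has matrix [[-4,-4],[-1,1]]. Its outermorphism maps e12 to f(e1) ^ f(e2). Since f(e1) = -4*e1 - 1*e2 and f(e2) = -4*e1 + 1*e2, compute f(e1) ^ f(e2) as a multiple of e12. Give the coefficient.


The outermorphism of a linear map f sends e1^e2 to f(e1)^f(e2).
f(e1) = -4*e1 - 1*e2
f(e2) = -4*e1 + 1*e2
f(e1) ^ f(e2) = (-4*e1 - 1*e2) ^ (-4*e1 + 1*e2)
= (-4)*1*e12 + (-1)*(-4)*e21
= (-4 - 4)*e12
= -8*e12
Coefficient = -8


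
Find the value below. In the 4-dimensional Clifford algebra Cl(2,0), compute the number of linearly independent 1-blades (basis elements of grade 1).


Number of grade-k basis blades in Cl(p,q) with n = p + q is C(n, k).
n = 2 + 0 = 2
C(2, 1) = 2! / (1! * 1!)
= 2 / (1 * 1)
= 2


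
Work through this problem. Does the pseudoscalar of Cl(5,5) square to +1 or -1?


The pseudoscalar I = e1...e_n (product of all n generators) of Cl(p,q) satisfies I^2 = (-1)^(q + n(n-1)/2).
p = 5, q = 5, n = p + q = 10
n(n-1)/2 = 10 * 9 / 2 = 45
Exponent = q + n(n-1)/2 = 5 + 45 = 50
I^2 = (-1)^50 = +1


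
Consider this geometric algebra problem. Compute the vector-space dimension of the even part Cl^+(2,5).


Even subalgebra dimension = 2^(n-1)
n = 2 + 5 = 7
2^(7 - 1) = 2^6 = 64
Verification: sum of C(7,k) for even k = 1 + 21 + 35 + 7 = 64
Result = 64


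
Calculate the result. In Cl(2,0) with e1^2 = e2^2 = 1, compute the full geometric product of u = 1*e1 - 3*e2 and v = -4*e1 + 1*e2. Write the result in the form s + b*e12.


Expand: (1*e1 - 3*e2)(-4*e1 + 1*e2)
= 1*(-4)*e1e1 + 1*1*e1e2 + (-3)*(-4)*e2e1 + (-3)*1*e2e2
Using e1^2 = e2^2 = 1, e2e1 = -e1e2:
Scalar part s = 1*(-4) + (-3)*1 = -4 + (-3) = -7
Bivector part b = 1*1 - (-3)*(-4) = 1 - 12 = -11
uv = -7 - 11*e12


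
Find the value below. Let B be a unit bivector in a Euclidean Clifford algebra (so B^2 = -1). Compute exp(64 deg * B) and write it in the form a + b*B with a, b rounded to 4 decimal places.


For a unit bivector B with B^2 = -1, the exponential series gives
e^(theta*B) = cos(theta) + sin(theta)*B (the GA analogue of Euler's formula).
theta = 64 degrees = 1.117011 rad
cos(64 deg) = 0.4384
sin(64 deg) = 0.8988
exp(theta*B) = 0.4384 + 0.8988*B


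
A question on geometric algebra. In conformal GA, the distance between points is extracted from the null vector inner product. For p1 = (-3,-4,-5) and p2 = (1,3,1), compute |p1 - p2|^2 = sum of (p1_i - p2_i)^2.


p1 - p2 = (-4, -7, -6)
|p1 - p2|^2 = (-4)^2 + (-7)^2 + (-6)^2
= 16 + 49 + 36
= 101


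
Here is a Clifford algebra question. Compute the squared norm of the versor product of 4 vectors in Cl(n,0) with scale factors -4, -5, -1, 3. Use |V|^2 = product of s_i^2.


Each vector v_i has |v_i|^2 = s_i^2
Squared scales: (-4)^2 = 16, (-5)^2 = 25, (-1)^2 = 1, 3^2 = 9
|V|^2 = 16 * 25 * 1 * 9
= 3600


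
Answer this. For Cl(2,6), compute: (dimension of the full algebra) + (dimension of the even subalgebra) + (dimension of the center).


n = 2 + 6 = 8
Total dim = 2^8 = 256
Even subalgebra dim = 2^7 = 128
n is even, so center dim = 1
Sum = 256 + 128 + 1 = 385


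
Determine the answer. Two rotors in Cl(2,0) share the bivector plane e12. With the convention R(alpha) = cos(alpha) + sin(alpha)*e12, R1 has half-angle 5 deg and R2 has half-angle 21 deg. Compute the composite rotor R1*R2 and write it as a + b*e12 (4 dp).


Same-plane rotors commute and their half-angles add:
R1*R2 = cos(a1 + a2) + sin(a1 + a2)*e12.
a1 + a2 = 5 + 21 = 26 deg
cos(26 deg) = 0.8988
sin(26 deg) = 0.4384
R1*R2 = 0.8988 + 0.4384*e12


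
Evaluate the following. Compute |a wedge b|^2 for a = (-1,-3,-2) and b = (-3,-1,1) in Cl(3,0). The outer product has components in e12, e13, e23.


a wedge b = (a1*b2 - a2*b1)*e12 + (a1*b3 - a3*b1)*e13 + (a2*b3 - a3*b2)*e23
e12 coeff: (-1)*(-1) - (-3)*(-3) = 1 - 9 = -8
e13 coeff: (-1)*1 - (-2)*(-3) = -1 - 6 = -7
e23 coeff: (-3)*1 - (-2)*(-1) = -3 - 2 = -5
|a wedge b|^2 = (-8)^2 + (-7)^2 + (-5)^2
= 64 + 49 + 25
= 138


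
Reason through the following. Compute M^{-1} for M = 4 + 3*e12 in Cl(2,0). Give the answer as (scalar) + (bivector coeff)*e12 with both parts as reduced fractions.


M = 4 + 3*e12, where e12^2 = -1.
Since M commutes with its reverse ~M = a - b*e12, M * ~M = a^2 - b^2*e12^2 = a^2 + b^2.
So M^{-1} = ~M / (a^2 + b^2) = (a - b*e12)/(a^2 + b^2).
a^2 + b^2 = 16 + 9 = 25
Scalar part = 4/25 = 4/25
Bivector coeff = -3/25 = -3/25
M^{-1} = 4/25 - 3/25*e12


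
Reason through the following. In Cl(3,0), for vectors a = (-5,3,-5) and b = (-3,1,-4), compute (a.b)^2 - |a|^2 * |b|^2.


a . b = (-5)*(-3) + 3*1 + (-5)*(-4)
= 15 + 3 + 20 = 38
|a|^2 = (-5)^2 + 3^2 + (-5)^2 = 59
|b|^2 = (-3)^2 + 1^2 + (-4)^2 = 26
(a.b)^2 = 38^2 = 1444
|a|^2 * |b|^2 = 59 * 26 = 1534
Result = 1444 - 1534 = -90


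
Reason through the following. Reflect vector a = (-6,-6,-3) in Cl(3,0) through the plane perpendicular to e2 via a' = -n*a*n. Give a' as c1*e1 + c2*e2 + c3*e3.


Reflection formula: a' = -n*a*n, with n = e2 (unit vector, n^2 = 1).
For reflection through hyperplane perp to e2:
The component along e2 flips sign, others stay.
a = (-6, -6, -3)
a' = (-6, 6, -3)
a' = -6*e1 + 6*e2 - 3*e3


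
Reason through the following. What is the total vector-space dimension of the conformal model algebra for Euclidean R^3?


The conformal model of R^3 uses Cl(4,1): the 3 Euclidean generators plus two extra orthogonal generators e+ (e+^2 = +1) and e- (e-^2 = -1), from which the null vectors e0, einf are built.
Number of generators m = 3 + 2 = 5.
dim Cl(p,q) = 2^m = 2^5 = 32


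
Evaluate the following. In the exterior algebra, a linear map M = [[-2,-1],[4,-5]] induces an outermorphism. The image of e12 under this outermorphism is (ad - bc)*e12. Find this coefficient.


The outermorphism of a linear map f sends e1^e2 to f(e1)^f(e2).
f(e1) = -2*e1 + 4*e2
f(e2) = -1*e1 - 5*e2
f(e1) ^ f(e2) = (-2*e1 + 4*e2) ^ (-1*e1 - 5*e2)
= (-2)*(-5)*e12 + 4*(-1)*e21
= (10 - (-4))*e12
= 14*e12
Coefficient = 14


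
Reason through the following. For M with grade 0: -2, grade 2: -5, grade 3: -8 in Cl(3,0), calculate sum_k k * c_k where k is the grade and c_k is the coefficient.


Grade-weighted sum = sum of grade_k * coefficient_k
0*(-2) = 0
2*(-5) = -10
3*(-8) = -24
Total = 0 + (-10) + (-24) = -34


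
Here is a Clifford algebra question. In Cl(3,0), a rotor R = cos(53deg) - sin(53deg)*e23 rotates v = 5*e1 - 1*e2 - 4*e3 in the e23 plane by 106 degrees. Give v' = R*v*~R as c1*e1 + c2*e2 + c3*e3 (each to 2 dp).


Rotor R = cos(53deg) - sin(53deg)*e23
Rotation angle theta = 2 * 53 = 106 degrees in the e23 plane (e2 -> e3).
The component perpendicular to the plane (e1) is invariant: v'_1 = v1 = 5.00
cos(106deg) = -0.2756, sin(106deg) = 0.9613
v'_2 = v2*cos(theta) - v3*sin(theta) = -1*(-0.2756) - (-4)*0.9613 = 4.12
v'_3 = v2*sin(theta) + v3*cos(theta) = -1*0.9613 + (-4)*(-0.2756) = 0.14
v' = 5.00*e1 + 4.12*e2 + 0.14*e3


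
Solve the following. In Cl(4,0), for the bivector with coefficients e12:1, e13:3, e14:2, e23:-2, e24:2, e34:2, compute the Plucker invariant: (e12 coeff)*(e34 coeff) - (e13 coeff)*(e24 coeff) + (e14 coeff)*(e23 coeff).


Plucker relation: af - be + cd
a*f = 1*2 = 2
b*e = 3*2 = 6
c*d = 2*(-2) = -4
af - be + cd = 2 - 6 + (-4)
= -8


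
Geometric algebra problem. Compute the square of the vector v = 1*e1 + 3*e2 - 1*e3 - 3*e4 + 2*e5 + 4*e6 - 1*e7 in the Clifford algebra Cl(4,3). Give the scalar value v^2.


v^2 = sum of c_i^2 * e_i^2
Positive signature terms (e_i^2 = +1): 1^2 + 3^2 + (-1)^2 + (-3)^2 = 20
Negative signature terms (e_j^2 = -1): 2^2 + 4^2 + (-1)^2 = 21
v^2 = 20 - 21 = -1


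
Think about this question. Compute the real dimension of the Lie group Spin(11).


Spin(n) double-covers SO(n); both have Lie algebra so(n) of dimension n(n-1)/2.
n = 11
n(n-1) = 11 * 10 = 110
dim Spin(11) = 110/2 = 55


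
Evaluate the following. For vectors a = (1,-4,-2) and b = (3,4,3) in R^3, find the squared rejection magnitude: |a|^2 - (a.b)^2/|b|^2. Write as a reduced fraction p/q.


|a|^2 = 1^2 + (-4)^2 + (-2)^2 = 21
|b|^2 = 3^2 + 4^2 + 3^2 = 34
a . b = 1*3 + (-4)*4 + (-2)*3 = -19
(a.b)^2 = (-19)^2 = 361
|rej|^2 = 21 - 361/34
= (714 - 361)/34
= 353/34
In lowest terms: 353/34


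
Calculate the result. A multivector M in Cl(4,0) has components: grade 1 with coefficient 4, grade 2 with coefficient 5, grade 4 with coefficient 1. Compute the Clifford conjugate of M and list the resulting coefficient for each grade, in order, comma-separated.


Clifford conjugate sign for grade k: (-1)^(k(k+1)/2)
Grade 1: (-1)^(1*2/2) = (-1)^1 = -1, coeff 4 -> -4
Grade 2: (-1)^(2*3/2) = (-1)^3 = -1, coeff 5 -> -5
Grade 4: (-1)^(4*5/2) = (-1)^10 = 1, coeff 1 -> 1
Conjugated coefficients: -4, -5, 1


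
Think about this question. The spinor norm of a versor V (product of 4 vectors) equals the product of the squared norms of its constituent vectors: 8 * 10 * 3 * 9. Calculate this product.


Spinor norm N(V) = |v1|^2 * |v2|^2 * ... * |v4|^2
= 8 * 10 * 3 * 9
Running product: 8, 80, 240, 2160
N(V) = 2160


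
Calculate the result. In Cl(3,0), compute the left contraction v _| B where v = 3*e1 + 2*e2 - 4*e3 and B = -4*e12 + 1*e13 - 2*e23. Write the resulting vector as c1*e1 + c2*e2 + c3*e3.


Left contraction v _| B = <vB>_1 (grade-1 part of the geometric product vB).
Using e1_|e12 = e2, e2_|e12 = -e1, e1_|e13 = e3, e3_|e13 = -e1, e2_|e23 = e3, e3_|e23 = -e2:
e1 coeff: -v2*b12 - v3*b13 = -(2)*(-4) - (-4)*(1) = 12
e2 coeff: v1*b12 - v3*b23 = (3)*(-4) - (-4)*(-2) = -20
e3 coeff: v1*b13 + v2*b23 = (3)*(1) + (2)*(-2) = -1
v _| B = 12*e1 - 20*e2 - 1*e3


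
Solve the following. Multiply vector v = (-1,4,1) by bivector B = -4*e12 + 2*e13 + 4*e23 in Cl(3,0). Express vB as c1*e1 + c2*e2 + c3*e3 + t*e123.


vB has grade-1 (vector) and grade-3 (trivector) parts: vB = (v _| B) + (v ^ B).
Vector part <vB>_1:
  e1: -v2*b12 - v3*b13 = -(4)*(-4) - (1)*(2) = 14
  e2: v1*b12 - v3*b23 = (-1)*(-4) - (1)*(4) = 0
  e3: v1*b13 + v2*b23 = (-1)*(2) + (4)*(4) = 14
Trivector part <vB>_3:
  e123: v1*b23 - v2*b13 + v3*b12 = (-1)*(4) - (4)*(2) + (1)*(-4) = -16
vB = 14*e1 + 0*e2 + 14*e3 - 16*e123


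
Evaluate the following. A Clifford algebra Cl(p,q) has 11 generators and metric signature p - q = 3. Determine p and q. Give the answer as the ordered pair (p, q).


We need p + q = 11 and p - q = 3.
Adding: 2p = 11 + 3 = 14, so p = 7.
Then q = 11 - 7 = 4.
(p, q) = (7, 4)


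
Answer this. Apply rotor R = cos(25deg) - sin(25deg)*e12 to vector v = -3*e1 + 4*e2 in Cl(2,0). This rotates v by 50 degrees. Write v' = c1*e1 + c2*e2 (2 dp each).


Rotor R = cos(25deg) - sin(25deg)*e12
Rotation angle theta = 2 * 25 = 50 degrees
v' = R*v*~R rotates v by theta.
cos(50deg) = 0.6428, sin(50deg) = 0.7660
v'_1 = -3*cos(50deg) - 4*sin(50deg)
= -3*0.6428 - 4*0.7660
= -4.99
v'_2 = -3*sin(50deg) + 4*cos(50deg)
= -3*0.7660 + 4*0.6428
= 0.27
v' = -4.99*e1 + 0.27*e2


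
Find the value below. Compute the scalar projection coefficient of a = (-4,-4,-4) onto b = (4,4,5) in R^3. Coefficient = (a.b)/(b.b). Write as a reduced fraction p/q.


Projection coefficient = (a . b) / (b . b)
a . b = (-4)*4 + (-4)*4 + (-4)*5
= -16 + (-16) + (-20) = -52
b . b = 4^2 + 4^2 + 5^2
= 16 + 16 + 25 = 57
Coefficient = -52/57
In lowest terms: -52/57


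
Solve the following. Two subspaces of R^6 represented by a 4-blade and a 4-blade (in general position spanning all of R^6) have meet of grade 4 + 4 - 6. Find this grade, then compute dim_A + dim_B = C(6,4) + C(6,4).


Meet grade = grade(A) + grade(B) - n
= 4 + 4 - 6 = 2
C(6,4) = 15
C(6,4) = 15
dim_A + dim_B = 15 + 15 = 30


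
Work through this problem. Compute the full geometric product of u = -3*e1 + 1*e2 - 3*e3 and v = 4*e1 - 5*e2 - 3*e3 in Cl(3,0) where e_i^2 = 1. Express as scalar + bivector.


In Cl(3,0): e_i^2 = 1, e_ie_j = -e_je_i for i != j.
Scalar part = u . v = (-3)*4 + 1*(-5) + (-3)*(-3)
= -12 + (-5) + 9 = -8
e12 coeff = (-3)*(-5) - 1*4 = 15 - 4 = 11
e13 coeff = (-3)*(-3) - (-3)*4 = 9 - (-12) = 21
e23 coeff = 1*(-3) - (-3)*(-5) = -3 - 15 = -18
uv = -8 + 11*e12 + 21*e13 - 18*e23


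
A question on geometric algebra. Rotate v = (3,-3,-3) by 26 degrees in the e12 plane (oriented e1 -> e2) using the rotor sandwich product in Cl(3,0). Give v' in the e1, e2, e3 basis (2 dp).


Rotor R = cos(13deg) - sin(13deg)*e12
Rotation angle theta = 2 * 13 = 26 degrees in the e12 plane (e1 -> e2).
The component perpendicular to the plane (e3) is invariant: v'_3 = v3 = -3.00
cos(26deg) = 0.8988, sin(26deg) = 0.4384
v'_1 = v1*cos(theta) - v2*sin(theta) = 3*0.8988 - (-3)*0.4384 = 4.01
v'_2 = v1*sin(theta) + v2*cos(theta) = 3*0.4384 + (-3)*0.8988 = -1.38
v' = 4.01*e1 - 1.38*e2 - 3.00*e3


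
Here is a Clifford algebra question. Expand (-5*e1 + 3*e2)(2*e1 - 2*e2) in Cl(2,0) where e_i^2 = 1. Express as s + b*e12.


Expand: (-5*e1 + 3*e2)(2*e1 - 2*e2)
= (-5)*2*e1e1 + (-5)*(-2)*e1e2 + 3*2*e2e1 + 3*(-2)*e2e2
Using e1^2 = e2^2 = 1, e2e1 = -e1e2:
Scalar part s = (-5)*2 + 3*(-2) = -10 + (-6) = -16
Bivector part b = (-5)*(-2) - 3*2 = 10 - 6 = 4
uv = -16 + 4*e12


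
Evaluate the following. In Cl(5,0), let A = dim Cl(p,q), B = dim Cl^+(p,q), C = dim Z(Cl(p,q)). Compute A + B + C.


n = 5 + 0 = 5
Total dim = 2^5 = 32
Even subalgebra dim = 2^4 = 16
n is odd, so center dim = 2
Sum = 32 + 16 + 2 = 50


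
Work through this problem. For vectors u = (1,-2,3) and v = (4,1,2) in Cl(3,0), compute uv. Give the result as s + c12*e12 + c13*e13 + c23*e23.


In Cl(3,0): e_i^2 = 1, e_ie_j = -e_je_i for i != j.
Scalar part = u . v = 1*4 + (-2)*1 + 3*2
= 4 + (-2) + 6 = 8
e12 coeff = 1*1 - (-2)*4 = 1 - (-8) = 9
e13 coeff = 1*2 - 3*4 = 2 - 12 = -10
e23 coeff = (-2)*2 - 3*1 = -4 - 3 = -7
uv = 8 + 9*e12 - 10*e13 - 7*e23


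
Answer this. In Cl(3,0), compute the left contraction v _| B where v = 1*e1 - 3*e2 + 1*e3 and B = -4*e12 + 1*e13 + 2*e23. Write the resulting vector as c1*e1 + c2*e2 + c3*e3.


Left contraction v _| B = <vB>_1 (grade-1 part of the geometric product vB).
Using e1_|e12 = e2, e2_|e12 = -e1, e1_|e13 = e3, e3_|e13 = -e1, e2_|e23 = e3, e3_|e23 = -e2:
e1 coeff: -v2*b12 - v3*b13 = -(-3)*(-4) - (1)*(1) = -13
e2 coeff: v1*b12 - v3*b23 = (1)*(-4) - (1)*(2) = -6
e3 coeff: v1*b13 + v2*b23 = (1)*(1) + (-3)*(2) = -5
v _| B = -13*e1 - 6*e2 - 5*e3


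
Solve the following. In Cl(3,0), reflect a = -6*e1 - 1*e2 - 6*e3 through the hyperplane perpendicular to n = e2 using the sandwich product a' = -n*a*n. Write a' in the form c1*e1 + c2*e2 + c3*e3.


Reflection formula: a' = -n*a*n, with n = e2 (unit vector, n^2 = 1).
For reflection through hyperplane perp to e2:
The component along e2 flips sign, others stay.
a = (-6, -1, -6)
a' = (-6, 1, -6)
a' = -6*e1 + 1*e2 - 6*e3


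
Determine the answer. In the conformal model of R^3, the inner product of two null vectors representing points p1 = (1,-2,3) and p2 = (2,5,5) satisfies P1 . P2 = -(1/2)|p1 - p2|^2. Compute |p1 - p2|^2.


p1 - p2 = (-1, -7, -2)
|p1 - p2|^2 = (-1)^2 + (-7)^2 + (-2)^2
= 1 + 49 + 4
= 54


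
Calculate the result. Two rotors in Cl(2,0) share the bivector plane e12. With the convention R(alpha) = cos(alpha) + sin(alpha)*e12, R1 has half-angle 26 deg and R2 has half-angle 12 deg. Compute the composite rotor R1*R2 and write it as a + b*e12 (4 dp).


Same-plane rotors commute and their half-angles add:
R1*R2 = cos(a1 + a2) + sin(a1 + a2)*e12.
a1 + a2 = 26 + 12 = 38 deg
cos(38 deg) = 0.7880
sin(38 deg) = 0.6157
R1*R2 = 0.7880 + 0.6157*e12


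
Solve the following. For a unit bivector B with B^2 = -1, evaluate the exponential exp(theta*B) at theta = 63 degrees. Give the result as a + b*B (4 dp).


For a unit bivector B with B^2 = -1, the exponential series gives
e^(theta*B) = cos(theta) + sin(theta)*B (the GA analogue of Euler's formula).
theta = 63 degrees = 1.099557 rad
cos(63 deg) = 0.4540
sin(63 deg) = 0.8910
exp(theta*B) = 0.4540 + 0.8910*B


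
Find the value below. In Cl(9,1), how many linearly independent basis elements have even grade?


Even subalgebra dimension = 2^(n-1)
n = 9 + 1 = 10
2^(10 - 1) = 2^9 = 512
Verification: sum of C(10,k) for even k = 1 + 45 + 210 + 210 + 45 + 1 = 512
Result = 512


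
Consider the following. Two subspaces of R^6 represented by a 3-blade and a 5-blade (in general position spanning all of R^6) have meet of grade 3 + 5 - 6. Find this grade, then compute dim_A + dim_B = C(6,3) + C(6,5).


Meet grade = grade(A) + grade(B) - n
= 3 + 5 - 6 = 2
C(6,3) = 20
C(6,5) = 6
dim_A + dim_B = 20 + 6 = 26


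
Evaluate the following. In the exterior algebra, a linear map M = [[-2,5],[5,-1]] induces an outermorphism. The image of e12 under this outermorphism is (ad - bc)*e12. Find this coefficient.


The outermorphism of a linear map f sends e1^e2 to f(e1)^f(e2).
f(e1) = -2*e1 + 5*e2
f(e2) = 5*e1 - 1*e2
f(e1) ^ f(e2) = (-2*e1 + 5*e2) ^ (5*e1 - 1*e2)
= (-2)*(-1)*e12 + 5*5*e21
= (2 - 25)*e12
= -23*e12
Coefficient = -23


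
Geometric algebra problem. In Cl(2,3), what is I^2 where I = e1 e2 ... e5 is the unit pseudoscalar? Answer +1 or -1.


The pseudoscalar I = e1...e_n (product of all n generators) of Cl(p,q) satisfies I^2 = (-1)^(q + n(n-1)/2).
p = 2, q = 3, n = p + q = 5
n(n-1)/2 = 5 * 4 / 2 = 10
Exponent = q + n(n-1)/2 = 3 + 10 = 13
I^2 = (-1)^13 = -1


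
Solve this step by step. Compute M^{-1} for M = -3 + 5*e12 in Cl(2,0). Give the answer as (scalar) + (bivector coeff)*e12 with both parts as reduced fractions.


M = -3 + 5*e12, where e12^2 = -1.
Since M commutes with its reverse ~M = a - b*e12, M * ~M = a^2 - b^2*e12^2 = a^2 + b^2.
So M^{-1} = ~M / (a^2 + b^2) = (a - b*e12)/(a^2 + b^2).
a^2 + b^2 = 9 + 25 = 34
Scalar part = -3/34 = -3/34
Bivector coeff = -5/34 = -5/34
M^{-1} = -3/34 - 5/34*e12


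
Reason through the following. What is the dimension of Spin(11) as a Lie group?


Spin(n) double-covers SO(n); both have Lie algebra so(n) of dimension n(n-1)/2.
n = 11
n(n-1) = 11 * 10 = 110
dim Spin(11) = 110/2 = 55


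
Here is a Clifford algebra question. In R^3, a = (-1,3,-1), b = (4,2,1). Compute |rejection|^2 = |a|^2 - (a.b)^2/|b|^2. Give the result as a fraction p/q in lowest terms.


|a|^2 = (-1)^2 + 3^2 + (-1)^2 = 11
|b|^2 = 4^2 + 2^2 + 1^2 = 21
a . b = (-1)*4 + 3*2 + (-1)*1 = 1
(a.b)^2 = 1^2 = 1
|rej|^2 = 11 - 1/21
= (231 - 1)/21
= 230/21
In lowest terms: 230/21


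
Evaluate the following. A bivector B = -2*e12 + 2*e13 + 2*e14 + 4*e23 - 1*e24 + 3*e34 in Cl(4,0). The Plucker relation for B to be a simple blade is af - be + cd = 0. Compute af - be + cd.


Plucker relation: af - be + cd
a*f = (-2)*3 = -6
b*e = 2*(-1) = -2
c*d = 2*4 = 8
af - be + cd = -6 - (-2) + 8
= 4


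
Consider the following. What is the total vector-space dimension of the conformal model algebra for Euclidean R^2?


The conformal model of R^2 uses Cl(3,1): the 2 Euclidean generators plus two extra orthogonal generators e+ (e+^2 = +1) and e- (e-^2 = -1), from which the null vectors e0, einf are built.
Number of generators m = 2 + 2 = 4.
dim Cl(p,q) = 2^m = 2^4 = 16


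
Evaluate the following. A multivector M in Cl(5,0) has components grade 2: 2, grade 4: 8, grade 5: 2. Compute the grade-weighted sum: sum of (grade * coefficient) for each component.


Grade-weighted sum = sum of grade_k * coefficient_k
2*2 = 4
4*8 = 32
5*2 = 10
Total = 4 + 32 + 10 = 46


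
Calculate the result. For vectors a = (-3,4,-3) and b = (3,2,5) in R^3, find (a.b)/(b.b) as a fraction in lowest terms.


Projection coefficient = (a . b) / (b . b)
a . b = (-3)*3 + 4*2 + (-3)*5
= -9 + 8 + (-15) = -16
b . b = 3^2 + 2^2 + 5^2
= 9 + 4 + 25 = 38
Coefficient = -16/38
In lowest terms: -8/19


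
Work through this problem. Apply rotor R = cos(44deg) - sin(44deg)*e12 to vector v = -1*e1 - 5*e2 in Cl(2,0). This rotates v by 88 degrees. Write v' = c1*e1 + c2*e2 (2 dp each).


Rotor R = cos(44deg) - sin(44deg)*e12
Rotation angle theta = 2 * 44 = 88 degrees
v' = R*v*~R rotates v by theta.
cos(88deg) = 0.0349, sin(88deg) = 0.9994
v'_1 = -1*cos(88deg) - (-5)*sin(88deg)
= -1*0.0349 - (-5)*0.9994
= 4.96
v'_2 = -1*sin(88deg) + (-5)*cos(88deg)
= -1*0.9994 + (-5)*0.0349
= -1.17
v' = 4.96*e1 - 1.17*e2
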